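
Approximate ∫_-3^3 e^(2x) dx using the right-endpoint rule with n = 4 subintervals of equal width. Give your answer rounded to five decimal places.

636.84618

Δx = (3 − (-3))/4 = 1.5.
Right endpoints: -1.5, 0, 1.5, 3.
f(-1.5) ≈ 0.04979, f(0) ≈ 1.00000, f(1.5) ≈ 20.08554, f(3) ≈ 403.42879.
Sum = Δx · [f(-1.5) + f(0) + f(1.5) + f(3)].
Sum ≈ 636.84618.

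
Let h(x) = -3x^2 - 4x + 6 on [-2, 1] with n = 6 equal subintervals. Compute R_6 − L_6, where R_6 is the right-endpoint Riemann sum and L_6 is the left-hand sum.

R_6 = 13.875.
L_6 = 15.375.
R_6 − L_6 = -1.5.

-1.5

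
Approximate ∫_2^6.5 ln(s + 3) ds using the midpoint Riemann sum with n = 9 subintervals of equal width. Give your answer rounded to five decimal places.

Δs = (6.5 − 2)/9 = 0.5.
Midpoints: 2.25, 2.75, 3.25, 3.75, 4.25, 4.75, 5.25, 5.75, 6.25.
f(2.25) ≈ 1.65823, f(2.75) ≈ 1.74920, f(3.25) ≈ 1.83258, f(3.75) ≈ 1.90954, f(4.25) ≈ 1.98100, f(4.75) ≈ 2.04769, f(5.25) ≈ 2.11021, f(5.75) ≈ 2.16905, f(6.25) ≈ 2.22462.
Sum = Δs · [f(2.25) + f(2.75) + f(3.25) + ...].
Sum ≈ 8.84107.

8.84107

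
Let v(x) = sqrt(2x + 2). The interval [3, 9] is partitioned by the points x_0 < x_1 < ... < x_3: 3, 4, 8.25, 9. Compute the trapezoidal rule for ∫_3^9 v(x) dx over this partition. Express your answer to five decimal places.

22.14515

Subinterval widths: 1, 4.25, 0.75.
v(3) ≈ 2.82843, v(4) ≈ 3.16228, v(8.25) ≈ 4.30116, v(9) ≈ 4.47214.
On each subinterval the trapezoid contributes (Δx_i/2)·[v(x_{i-1}) + v(x_i)].
Sum ≈ 22.14515.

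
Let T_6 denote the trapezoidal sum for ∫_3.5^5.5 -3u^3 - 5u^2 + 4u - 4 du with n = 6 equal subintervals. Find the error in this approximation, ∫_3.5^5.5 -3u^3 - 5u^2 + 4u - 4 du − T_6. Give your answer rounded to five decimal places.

Exact integral: ∫_3.5^5.5 f(u) du ≈ -751.5833333.
T_6 ≈ -753.2685185.
Error ≈ -751.5833333 − (-753.2685185) ≈ 1.68519.

1.68519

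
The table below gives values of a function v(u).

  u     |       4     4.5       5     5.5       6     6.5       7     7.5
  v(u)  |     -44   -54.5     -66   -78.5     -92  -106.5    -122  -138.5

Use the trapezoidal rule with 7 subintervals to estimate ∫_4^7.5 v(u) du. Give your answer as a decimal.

-305.375

Δu = 0.5.
T_7 = (0.5/2)·[(-44) + 2·(-54.5) + 2·(-66) + 2·(-78.5) + 2·(-92) + 2·(-106.5) + 2·(-122) + (-138.5)] = -305.375.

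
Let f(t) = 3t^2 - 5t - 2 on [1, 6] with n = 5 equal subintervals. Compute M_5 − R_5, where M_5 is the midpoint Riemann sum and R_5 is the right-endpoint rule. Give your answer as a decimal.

-43.75

M_5 = 116.25.
R_5 = 160.
M_5 − R_5 = -43.75.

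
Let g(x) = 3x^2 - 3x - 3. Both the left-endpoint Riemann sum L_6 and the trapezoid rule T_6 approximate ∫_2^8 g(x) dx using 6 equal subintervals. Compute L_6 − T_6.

L_6 = 318.
T_6 = 399.
L_6 − T_6 = -81.

-81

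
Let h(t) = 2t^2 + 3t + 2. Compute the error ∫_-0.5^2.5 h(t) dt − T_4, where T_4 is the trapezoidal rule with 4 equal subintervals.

Exact integral: ∫_-0.5^2.5 h(t) dt = 25.5.
T_4 = 26.0625.
Error = 25.5 − 26.0625 = -0.5625.

-0.5625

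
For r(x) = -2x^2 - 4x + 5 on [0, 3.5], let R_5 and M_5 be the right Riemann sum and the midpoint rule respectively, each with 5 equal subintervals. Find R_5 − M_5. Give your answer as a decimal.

R_5 = -49.63.
M_5 = -35.2975.
R_5 − M_5 = -14.3325.

-14.3325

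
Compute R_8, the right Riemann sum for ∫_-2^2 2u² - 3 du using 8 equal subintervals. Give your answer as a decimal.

Δu = (2 − (-2))/8 = 0.5.
Right endpoints: -1.5, -1, -0.5, 0, 0.5, 1, 1.5, 2.
f(-1.5) = 1.5, f(-1) = -1, f(-0.5) = -2.5, f(0) = -3, f(0.5) = -2.5, f(1) = -1, f(1.5) = 1.5, f(2) = 5.
Sum = Δu · [f(-1.5) + f(-1) + f(-0.5) + ...].
Sum = -1.

-1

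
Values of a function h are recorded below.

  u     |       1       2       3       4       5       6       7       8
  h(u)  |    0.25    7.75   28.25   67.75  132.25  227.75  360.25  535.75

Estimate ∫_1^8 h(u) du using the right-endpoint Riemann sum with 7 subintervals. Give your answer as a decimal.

Δu = 1.
Sum = 1·[7.75 + 28.25 + 67.75 + 132.25 + 227.75 + 360.25 + 535.75] = 1359.75.

1359.75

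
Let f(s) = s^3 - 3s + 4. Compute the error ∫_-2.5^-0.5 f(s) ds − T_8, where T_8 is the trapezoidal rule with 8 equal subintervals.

0.09375

Exact integral: ∫_-2.5^-0.5 f(s) ds = 7.25.
T_8 = 7.15625.
Error = 7.25 − 7.15625 = 0.09375.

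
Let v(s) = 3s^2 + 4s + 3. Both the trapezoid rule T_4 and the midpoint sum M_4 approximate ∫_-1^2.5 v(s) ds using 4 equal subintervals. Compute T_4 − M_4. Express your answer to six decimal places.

2.009766

T_4 = 38.96484375.
M_4 ≈ 36.95507812.
T_4 − M_4 ≈ 2.009766.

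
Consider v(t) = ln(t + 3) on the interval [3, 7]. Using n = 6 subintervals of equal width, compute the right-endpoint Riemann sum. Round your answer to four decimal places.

Δt = (7 − 3)/6 = 2/3.
Right endpoints: 11/3, 13/3, 5, 17/3, 19/3, 7.
v(11/3) ≈ 1.8971, v(13/3) ≈ 1.9924, v(5) ≈ 2.0794, v(17/3) ≈ 2.1595, v(19/3) ≈ 2.2336, v(7) ≈ 2.3026.
Sum = Δt · [v(11/3) + v(13/3) + v(5) + ...].
Sum ≈ 8.4431.

8.4431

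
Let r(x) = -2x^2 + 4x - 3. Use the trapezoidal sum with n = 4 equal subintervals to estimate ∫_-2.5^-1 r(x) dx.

-24.8203125

Δx = (-1 − (-2.5))/4 = 0.375.
r(-2.5) = -25.5, r(-2.125) = -20.53125, r(-1.75) = -16.125, r(-1.375) = -12.28125, r(-1) = -9.
T_4 = (Δx/2)·[r(x_0) + 2r(x_1) + 2r(x_2) + 2r(x_3) + r(x_4)].
Sum = -24.8203125.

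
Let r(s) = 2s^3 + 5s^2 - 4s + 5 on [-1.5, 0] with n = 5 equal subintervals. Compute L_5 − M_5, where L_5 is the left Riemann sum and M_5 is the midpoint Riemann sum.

1.591875

L_5 = 16.68.
M_5 = 15.088125.
L_5 − M_5 = 1.591875.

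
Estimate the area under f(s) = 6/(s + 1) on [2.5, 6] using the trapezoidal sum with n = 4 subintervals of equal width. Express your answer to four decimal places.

4.1821

Δs = (6 − 2.5)/4 = 0.875.
f(2.5) = 12/7, f(3.375) = 48/35, f(4.25) = 8/7, f(5.125) = 48/49, f(6) = 6/7.
T_4 = (Δs/2)·[f(s_0) + 2f(s_1) + 2f(s_2) + 2f(s_3) + f(s_4)].
Sum ≈ 4.1821.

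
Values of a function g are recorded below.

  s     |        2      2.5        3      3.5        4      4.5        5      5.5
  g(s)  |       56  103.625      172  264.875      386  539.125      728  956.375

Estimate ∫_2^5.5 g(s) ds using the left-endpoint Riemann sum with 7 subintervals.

Δs = 0.5.
Sum = 0.5·[56 + 103.625 + 172 + 264.875 + 386 + 539.125 + 728] = 1124.8125.

1124.8125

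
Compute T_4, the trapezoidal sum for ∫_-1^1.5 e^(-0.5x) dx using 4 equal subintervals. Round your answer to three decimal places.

Δx = (1.5 − (-1))/4 = 0.625.
f(-1) ≈ 1.649, f(-0.375) ≈ 1.206, f(0.25) ≈ 0.882, f(0.875) ≈ 0.646, f(1.5) ≈ 0.472.
T_4 = (Δx/2)·[f(x_0) + 2f(x_1) + 2f(x_2) + 2f(x_3) + f(x_4)].
Sum ≈ 2.372.

2.372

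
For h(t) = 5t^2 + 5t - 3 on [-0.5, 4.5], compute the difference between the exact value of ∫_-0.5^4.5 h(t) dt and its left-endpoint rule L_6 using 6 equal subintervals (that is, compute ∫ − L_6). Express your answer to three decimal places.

49.190

Exact integral: ∫_-0.5^4.5 h(t) dt ≈ 187.08333.
L_6 ≈ 137.89352.
Error ≈ 187.08333 − 137.89352 ≈ 49.190.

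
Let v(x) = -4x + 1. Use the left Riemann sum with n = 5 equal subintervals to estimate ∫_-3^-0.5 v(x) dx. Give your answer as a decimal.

22.5

Δx = (-0.5 − (-3))/5 = 0.5.
Left endpoints: -3, -2.5, -2, -1.5, -1.
v(-3) = 13, v(-2.5) = 11, v(-2) = 9, v(-1.5) = 7, v(-1) = 5.
Sum = Δx · [v(-3) + v(-2.5) + v(-2) + v(-1.5) + v(-1)].
Sum = 22.5.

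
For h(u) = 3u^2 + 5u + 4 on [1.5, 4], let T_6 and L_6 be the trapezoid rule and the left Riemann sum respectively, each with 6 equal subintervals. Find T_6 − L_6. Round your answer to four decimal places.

11.1979

T_6 ≈ 105.217014.
L_6 ≈ 94.019097.
T_6 − L_6 ≈ 11.1979.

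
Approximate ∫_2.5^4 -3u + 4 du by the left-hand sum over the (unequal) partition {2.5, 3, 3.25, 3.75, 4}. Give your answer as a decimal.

Subinterval widths: 0.5, 0.25, 0.5, 0.25.
Left endpoints: 2.5, 3, 3.25, 3.75.
f(2.5) = -3.5, f(3) = -5, f(3.25) = -5.75, f(3.75) = -7.25.
Sum = Σ Δu_i · f(u_i).
Sum = -7.6875.

-7.6875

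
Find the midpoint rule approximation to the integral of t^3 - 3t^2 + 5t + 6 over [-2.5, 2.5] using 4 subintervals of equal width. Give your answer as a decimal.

0.703125

Δt = (2.5 − (-2.5))/4 = 1.25.
Midpoints: -1.875, -0.625, 0.625, 1.875.
f(-1.875) = -10503/512, f(-0.625) = 747/512, f(0.625) = 4197/512, f(1.875) = 5847/512.
Sum = Δt · [f(-1.875) + f(-0.625) + f(0.625) + f(1.875)].
Sum = 0.703125.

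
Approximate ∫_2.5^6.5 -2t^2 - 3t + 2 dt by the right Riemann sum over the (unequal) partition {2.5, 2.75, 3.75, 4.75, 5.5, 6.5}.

Subinterval widths: 0.25, 1, 1, 0.75, 1.
Right endpoints: 2.75, 3.75, 4.75, 5.5, 6.5.
f(2.75) = -21.375, f(3.75) = -37.375, f(4.75) = -57.375, f(5.5) = -75, f(6.5) = -102.
Sum = Σ Δt_i · f(t_i).
Sum = -258.34375.

-258.34375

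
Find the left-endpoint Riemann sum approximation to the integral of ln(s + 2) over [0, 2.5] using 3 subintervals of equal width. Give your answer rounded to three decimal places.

2.528

Δs = (2.5 − 0)/3 = 5/6.
Left endpoints: 0, 5/6, 5/3.
f(0) ≈ 0.693, f(5/6) ≈ 1.041, f(5/3) ≈ 1.299.
Sum = Δs · [f(0) + f(5/6) + f(5/3)].
Sum ≈ 2.528.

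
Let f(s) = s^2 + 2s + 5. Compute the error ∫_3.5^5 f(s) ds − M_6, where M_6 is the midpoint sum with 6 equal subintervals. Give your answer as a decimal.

0.0078125

Exact integral: ∫_3.5^5 f(s) ds = 47.625.
M_6 = 47.6171875.
Error = 47.625 − 47.6171875 = 0.0078125.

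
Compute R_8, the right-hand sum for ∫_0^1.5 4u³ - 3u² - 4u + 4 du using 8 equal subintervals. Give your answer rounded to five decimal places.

3.31055

Δu = (1.5 − 0)/8 = 0.1875.
Right endpoints: 0.1875, 0.375, 0.5625, 0.75, 0.9375, 1.125, 1.3125, 1.5.
f(0.1875) = 3247/1024, f(0.375) = 2.2890625, f(0.5625) = 1549/1024, f(0.75) = 1, f(0.9375) = 931/1024, f(1.125) = 1.3984375, f(1.3125) = 2689/1024, f(1.5) = 4.75.
Sum = Δu · [f(0.1875) + f(0.375) + f(0.5625) + ...].
Sum ≈ 3.31055.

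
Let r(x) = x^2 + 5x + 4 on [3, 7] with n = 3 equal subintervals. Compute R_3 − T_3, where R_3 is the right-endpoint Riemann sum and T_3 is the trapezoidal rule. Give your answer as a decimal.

R_3 ≈ 262.51851852.
T_3 ≈ 222.51851852.
R_3 − T_3 = 40.

40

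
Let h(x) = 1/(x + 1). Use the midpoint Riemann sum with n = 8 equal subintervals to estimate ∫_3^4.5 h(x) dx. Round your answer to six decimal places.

Δx = (4.5 − 3)/8 = 0.1875.
Midpoints: 3.09375, 3.28125, 3.46875, 3.65625, 3.84375, 4.03125, 4.21875, 4.40625.
h(3.09375) = 32/131, h(3.28125) = 32/137, h(3.46875) = 32/143, h(3.65625) = 32/149, h(3.84375) = 32/155, h(4.03125) = 32/161, h(4.21875) = 32/167, h(4.40625) = 32/173.
Sum = Δx · [h(3.09375) + h(3.28125) + h(3.46875) + ...].
Sum ≈ 0.318411.

0.318411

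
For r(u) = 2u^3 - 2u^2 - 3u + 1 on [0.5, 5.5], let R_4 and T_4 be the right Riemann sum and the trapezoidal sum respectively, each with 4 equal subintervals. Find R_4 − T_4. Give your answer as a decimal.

160.9375

R_4 = 488.4375.
T_4 = 327.5.
R_4 − T_4 = 160.9375.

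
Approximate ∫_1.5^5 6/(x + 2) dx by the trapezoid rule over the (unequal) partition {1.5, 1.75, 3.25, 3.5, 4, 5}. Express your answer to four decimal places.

4.2019

Subinterval widths: 0.25, 1.5, 0.25, 0.5, 1.
f(1.5) = 12/7, f(1.75) = 1.6, f(3.25) = 8/7, f(3.5) = 12/11, f(4) = 1, f(5) = 6/7.
On each subinterval the trapezoid contributes (Δx_i/2)·[f(x_{i-1}) + f(x_i)].
Sum ≈ 4.2019.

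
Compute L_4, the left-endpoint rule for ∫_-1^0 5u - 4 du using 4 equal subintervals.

-7.125

Δu = (0 − (-1))/4 = 0.25.
Left endpoints: -1, -0.75, -0.5, -0.25.
f(-1) = -9, f(-0.75) = -7.75, f(-0.5) = -6.5, f(-0.25) = -5.25.
Sum = Δu · [f(-1) + f(-0.75) + f(-0.5) + f(-0.25)].
Sum = -7.125.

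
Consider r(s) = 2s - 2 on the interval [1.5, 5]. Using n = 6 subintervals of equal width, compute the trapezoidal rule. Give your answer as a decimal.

15.75

Δs = (5 − 1.5)/6 = 7/12.
r(1.5) = 1, r(25/12) = 13/6, r(8/3) = 10/3, r(3.25) = 4.5, r(23/6) = 17/3, r(53/12) = 41/6, r(5) = 8.
T_6 = (Δs/2)·[r(s_0) + 2r(s_1) + ... + 2r(s_{5}) + r(s_6)].
Sum = 15.75.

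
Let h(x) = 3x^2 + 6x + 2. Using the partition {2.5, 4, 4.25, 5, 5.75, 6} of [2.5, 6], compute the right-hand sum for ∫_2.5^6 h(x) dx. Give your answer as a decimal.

349.9375

Subinterval widths: 1.5, 0.25, 0.75, 0.75, 0.25.
Right endpoints: 4, 4.25, 5, 5.75, 6.
h(4) = 74, h(4.25) = 81.6875, h(5) = 107, h(5.75) = 135.6875, h(6) = 146.
Sum = Σ Δx_i · h(x_i).
Sum = 349.9375.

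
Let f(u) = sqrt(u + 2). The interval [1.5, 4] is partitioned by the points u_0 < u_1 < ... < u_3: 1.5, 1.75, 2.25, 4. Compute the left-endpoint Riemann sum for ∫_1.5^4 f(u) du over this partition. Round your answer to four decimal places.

Subinterval widths: 0.25, 0.5, 1.75.
Left endpoints: 1.5, 1.75, 2.25.
f(1.5) ≈ 1.8708, f(1.75) ≈ 1.9365, f(2.25) ≈ 2.0616.
Sum = Σ Δu_i · f(u_i).
Sum ≈ 5.0437.

5.0437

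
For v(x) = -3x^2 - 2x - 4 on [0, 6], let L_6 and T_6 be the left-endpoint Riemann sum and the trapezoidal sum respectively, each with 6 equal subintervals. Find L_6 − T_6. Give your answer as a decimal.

L_6 = -219.
T_6 = -279.
L_6 − T_6 = 60.

60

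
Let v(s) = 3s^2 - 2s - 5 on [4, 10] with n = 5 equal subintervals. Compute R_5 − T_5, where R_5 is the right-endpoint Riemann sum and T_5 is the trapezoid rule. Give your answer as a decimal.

144

R_5 = 970.32.
T_5 = 826.32.
R_5 − T_5 = 144.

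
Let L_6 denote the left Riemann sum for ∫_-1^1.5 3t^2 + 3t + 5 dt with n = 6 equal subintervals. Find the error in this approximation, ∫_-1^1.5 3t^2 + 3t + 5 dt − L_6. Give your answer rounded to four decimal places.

Exact integral: ∫_-1^1.5 f(t) dt = 18.75.
L_6 ≈ 16.623264.
Error ≈ 18.75 − 16.623264 ≈ 2.1267.

2.1267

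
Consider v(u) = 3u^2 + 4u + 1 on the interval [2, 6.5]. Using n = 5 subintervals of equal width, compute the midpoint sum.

346.71375

Δu = (6.5 − 2)/5 = 0.9.
Midpoints: 2.45, 3.35, 4.25, 5.15, 6.05.
v(2.45) = 28.8075, v(3.35) = 48.0675, v(4.25) = 72.1875, v(5.15) = 101.1675, v(6.05) = 135.0075.
Sum = Δu · [v(2.45) + v(3.35) + v(4.25) + v(5.15) + v(6.05)].
Sum = 346.71375.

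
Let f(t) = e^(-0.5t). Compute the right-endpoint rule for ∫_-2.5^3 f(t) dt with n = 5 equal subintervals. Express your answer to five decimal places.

4.90136

Δt = (3 − (-2.5))/5 = 1.1.
Right endpoints: -1.4, -0.3, 0.8, 1.9, 3.
f(-1.4) ≈ 2.01375, f(-0.3) ≈ 1.16183, f(0.8) ≈ 0.67032, f(1.9) ≈ 0.38674, f(3) ≈ 0.22313.
Sum = Δt · [f(-1.4) + f(-0.3) + f(0.8) + f(1.9) + f(3)].
Sum ≈ 4.90136.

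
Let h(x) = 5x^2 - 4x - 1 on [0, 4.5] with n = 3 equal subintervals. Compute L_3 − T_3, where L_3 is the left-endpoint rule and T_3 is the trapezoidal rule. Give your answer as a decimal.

L_3 = 52.875.
T_3 = 115.3125.
L_3 − T_3 = -62.4375.

-62.4375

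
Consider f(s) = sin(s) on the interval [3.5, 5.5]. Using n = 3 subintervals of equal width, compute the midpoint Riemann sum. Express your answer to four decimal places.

Δs = (5.5 − 3.5)/3 = 2/3.
Midpoints: 23/6, 4.5, 31/6.
f(23/6) ≈ -0.6379, f(4.5) ≈ -0.9775, f(31/6) ≈ -0.8986.
Sum = Δs · [f(23/6) + f(4.5) + f(31/6)].
Sum ≈ -1.6760.

-1.6760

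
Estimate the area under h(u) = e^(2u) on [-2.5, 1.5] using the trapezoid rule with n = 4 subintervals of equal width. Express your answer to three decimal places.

Δu = (1.5 − (-2.5))/4 = 1.
h(-2.5) ≈ 0.007, h(-1.5) ≈ 0.050, h(-0.5) ≈ 0.368, h(0.5) ≈ 2.718, h(1.5) ≈ 20.086.
T_4 = (Δu/2)·[h(u_0) + 2h(u_1) + 2h(u_2) + 2h(u_3) + h(u_4)].
Sum ≈ 13.182.

13.182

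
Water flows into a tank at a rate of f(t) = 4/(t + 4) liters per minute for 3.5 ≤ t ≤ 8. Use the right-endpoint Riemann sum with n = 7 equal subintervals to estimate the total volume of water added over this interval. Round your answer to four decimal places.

Δt = (8 − 3.5)/7 = 9/14.
Right endpoints: 29/7, 67/14, 38/7, 85/14, 47/7, 103/14, 8.
f(29/7) = 28/57, f(67/14) = 56/123, f(38/7) = 14/33, f(85/14) = 56/141, f(47/7) = 28/75, f(103/14) = 56/159, f(8) = 1/3.
Sum = Δt · [f(29/7) + f(67/14) + f(38/7) + ...].
Sum ≈ 1.8172.

1.8172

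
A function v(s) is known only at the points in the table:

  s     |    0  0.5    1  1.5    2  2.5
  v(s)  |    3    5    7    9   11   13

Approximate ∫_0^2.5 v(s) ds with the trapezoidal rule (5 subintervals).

20

Δs = 0.5.
T_5 = (0.5/2)·[3 + 2·5 + 2·7 + 2·9 + 2·11 + 13] = 20.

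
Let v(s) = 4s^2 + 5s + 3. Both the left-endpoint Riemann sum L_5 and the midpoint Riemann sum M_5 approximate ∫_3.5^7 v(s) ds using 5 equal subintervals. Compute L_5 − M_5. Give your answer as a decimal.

-55.86

L_5 = 446.11.
M_5 = 501.97.
L_5 − M_5 = -55.86.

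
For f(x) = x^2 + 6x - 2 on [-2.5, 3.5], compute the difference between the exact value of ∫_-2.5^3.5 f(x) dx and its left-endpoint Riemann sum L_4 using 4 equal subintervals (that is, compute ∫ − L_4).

Exact integral: ∫_-2.5^3.5 f(x) dx = 25.5.
L_4 = -3.75.
Error = 25.5 − (-3.75) = 29.25.

29.25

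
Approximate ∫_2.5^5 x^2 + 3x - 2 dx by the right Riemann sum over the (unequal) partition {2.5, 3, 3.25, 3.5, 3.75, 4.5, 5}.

Subinterval widths: 0.5, 0.25, 0.25, 0.25, 0.75, 0.5.
Right endpoints: 3, 3.25, 3.5, 3.75, 4.5, 5.
f(3) = 16, f(3.25) = 18.3125, f(3.5) = 20.75, f(3.75) = 23.3125, f(4.5) = 31.75, f(5) = 38.
Sum = Σ Δx_i · f(x_i).
Sum = 66.40625.

66.40625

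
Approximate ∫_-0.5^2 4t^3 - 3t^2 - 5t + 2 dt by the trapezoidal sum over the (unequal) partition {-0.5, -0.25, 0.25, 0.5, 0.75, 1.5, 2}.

Subinterval widths: 0.25, 0.5, 0.25, 0.25, 0.75, 0.5.
f(-0.5) = 3.25, f(-0.25) = 3, f(0.25) = 0.625, f(0.5) = -0.75, f(0.75) = -1.75, f(1.5) = 1.25, f(2) = 12.
On each subinterval the trapezoid contributes (Δt_i/2)·[f(t_{i-1}) + f(t_i)].
Sum = 4.484375.

4.484375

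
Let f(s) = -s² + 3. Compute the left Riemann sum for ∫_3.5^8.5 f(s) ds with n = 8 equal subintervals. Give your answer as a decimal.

-156.9921875

Δs = (8.5 − 3.5)/8 = 0.625.
Left endpoints: 3.5, 4.125, 4.75, 5.375, 6, 6.625, 7.25, 7.875.
f(3.5) = -9.25, f(4.125) = -14.015625, f(4.75) = -19.5625, f(5.375) = -25.890625, f(6) = -33, f(6.625) = -40.890625, f(7.25) = -49.5625, f(7.875) = -59.015625.
Sum = Δs · [f(3.5) + f(4.125) + f(4.75) + ...].
Sum = -156.9921875.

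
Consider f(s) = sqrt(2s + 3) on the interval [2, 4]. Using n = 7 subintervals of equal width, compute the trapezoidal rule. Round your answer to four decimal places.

Δs = (4 − 2)/7 = 2/7.
f(2) ≈ 2.6458, f(16/7) ≈ 2.7516, f(18/7) ≈ 2.8536, f(20/7) ≈ 2.9520, f(22/7) ≈ 3.0472, f(24/7) ≈ 3.1396, f(26/7) ≈ 3.2293, f(4) ≈ 3.3166.
T_7 = (Δs/2)·[f(s_0) + 2f(s_1) + ... + 2f(s_{6}) + f(s_7)].
Sum ≈ 5.9870.

5.9870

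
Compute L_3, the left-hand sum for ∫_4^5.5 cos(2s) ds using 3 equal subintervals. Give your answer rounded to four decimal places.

Δs = (5.5 − 4)/3 = 0.5.
Left endpoints: 4, 4.5, 5.
f(4) ≈ -0.1455, f(4.5) ≈ -0.9111, f(5) ≈ -0.8391.
Sum = Δs · [f(4) + f(4.5) + f(5)].
Sum ≈ -0.9479.

-0.9479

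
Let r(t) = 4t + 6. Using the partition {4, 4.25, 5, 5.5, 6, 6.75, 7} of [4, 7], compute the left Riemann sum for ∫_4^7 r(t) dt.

Subinterval widths: 0.25, 0.75, 0.5, 0.5, 0.75, 0.25.
Left endpoints: 4, 4.25, 5, 5.5, 6, 6.75.
r(4) = 22, r(4.25) = 23, r(5) = 26, r(5.5) = 28, r(6) = 30, r(6.75) = 33.
Sum = Σ Δt_i · r(t_i).
Sum = 80.5.

80.5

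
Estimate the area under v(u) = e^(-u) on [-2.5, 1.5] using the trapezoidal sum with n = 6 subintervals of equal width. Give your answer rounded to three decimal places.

Δu = (1.5 − (-2.5))/6 = 2/3.
v(-2.5) ≈ 12.182, v(-11/6) ≈ 6.255, v(-7/6) ≈ 3.211, v(-0.5) ≈ 1.649, v(1/6) ≈ 0.846, v(5/6) ≈ 0.435, v(1.5) ≈ 0.223.
T_6 = (Δu/2)·[v(u_0) + 2v(u_1) + ... + 2v(u_{5}) + v(u_6)].
Sum ≈ 12.399.

12.399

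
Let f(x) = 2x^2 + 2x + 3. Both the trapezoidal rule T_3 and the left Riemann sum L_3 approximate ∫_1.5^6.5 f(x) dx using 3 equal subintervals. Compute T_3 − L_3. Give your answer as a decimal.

75

T_3 ≈ 240.4629630.
L_3 ≈ 165.4629630.
T_3 − L_3 = 75.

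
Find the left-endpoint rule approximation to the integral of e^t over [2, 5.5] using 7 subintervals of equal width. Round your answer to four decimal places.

182.9005

Δt = (5.5 − 2)/7 = 0.5.
Left endpoints: 2, 2.5, 3, 3.5, 4, 4.5, 5.
f(2) ≈ 7.3891, f(2.5) ≈ 12.1825, f(3) ≈ 20.0855, f(3.5) ≈ 33.1155, f(4) ≈ 54.5982, f(4.5) ≈ 90.0171, f(5) ≈ 148.4132.
Sum = Δt · [f(2) + f(2.5) + f(3) + ...].
Sum ≈ 182.9005.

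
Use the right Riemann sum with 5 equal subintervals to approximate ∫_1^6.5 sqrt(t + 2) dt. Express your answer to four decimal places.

13.6960

Δt = (6.5 − 1)/5 = 1.1.
Right endpoints: 2.1, 3.2, 4.3, 5.4, 6.5.
f(2.1) ≈ 2.0248, f(3.2) ≈ 2.2804, f(4.3) ≈ 2.5100, f(5.4) ≈ 2.7203, f(6.5) ≈ 2.9155.
Sum = Δt · [f(2.1) + f(3.2) + f(4.3) + f(5.4) + f(6.5)].
Sum ≈ 13.6960.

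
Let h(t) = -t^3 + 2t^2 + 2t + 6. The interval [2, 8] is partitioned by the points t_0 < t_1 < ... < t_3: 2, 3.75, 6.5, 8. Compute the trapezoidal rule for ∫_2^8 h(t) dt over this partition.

-651.38671875

Subinterval widths: 1.75, 2.75, 1.5.
h(2) = 10, h(3.75) = -11.109375, h(6.5) = -171.125, h(8) = -362.
On each subinterval the trapezoid contributes (Δt_i/2)·[h(t_{i-1}) + h(t_i)].
Sum = -651.38671875.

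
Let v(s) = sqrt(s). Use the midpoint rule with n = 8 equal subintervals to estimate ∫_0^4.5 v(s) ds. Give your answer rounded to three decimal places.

6.387

Δs = (4.5 − 0)/8 = 0.5625.
Midpoints: 0.28125, 0.84375, 1.40625, 1.96875, 2.53125, 3.09375, 3.65625, 4.21875.
v(0.28125) ≈ 0.530, v(0.84375) ≈ 0.919, v(1.40625) ≈ 1.186, v(1.96875) ≈ 1.403, v(2.53125) ≈ 1.591, v(3.09375) ≈ 1.759, v(3.65625) ≈ 1.912, v(4.21875) ≈ 2.054.
Sum = Δs · [v(0.28125) + v(0.84375) + v(1.40625) + ...].
Sum ≈ 6.387.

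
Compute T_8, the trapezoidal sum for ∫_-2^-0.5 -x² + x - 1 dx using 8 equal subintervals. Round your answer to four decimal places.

-6.0088

Δx = (-0.5 − (-2))/8 = 0.1875.
f(-2) = -7, f(-1.8125) = -6.09765625, f(-1.625) = -5.265625, f(-1.4375) = -4.50390625, f(-1.25) = -3.8125, f(-1.0625) = -3.19140625, f(-0.875) = -2.640625, f(-0.6875) = -2.16015625, f(-0.5) = -1.75.
T_8 = (Δx/2)·[f(x_0) + 2f(x_1) + ... + 2f(x_{7}) + f(x_8)].
Sum ≈ -6.0088.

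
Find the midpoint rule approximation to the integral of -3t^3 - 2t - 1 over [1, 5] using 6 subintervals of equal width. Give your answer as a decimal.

Δt = (5 − 1)/6 = 2/3.
Midpoints: 4/3, 2, 8/3, 10/3, 4, 14/3.
f(4/3) = -97/9, f(2) = -29, f(8/3) = -569/9, f(10/3) = -1069/9, f(4) = -201, f(14/3) = -2837/9.
Sum = Δt · [f(4/3) + f(2) + f(8/3) + ...].
Sum = -492.

-492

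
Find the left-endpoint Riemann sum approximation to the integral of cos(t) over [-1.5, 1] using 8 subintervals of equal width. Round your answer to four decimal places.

1.7506

Δt = (1 − (-1.5))/8 = 0.3125.
Left endpoints: -1.5, -1.1875, -0.875, -0.5625, -0.25, 0.0625, 0.375, 0.6875.
f(-1.5) ≈ 0.0707, f(-1.1875) ≈ 0.3740, f(-0.875) ≈ 0.6410, f(-0.5625) ≈ 0.8459, f(-0.25) ≈ 0.9689, f(0.0625) ≈ 0.9980, f(0.375) ≈ 0.9305, f(0.6875) ≈ 0.7728.
Sum = Δt · [f(-1.5) + f(-1.1875) + f(-0.875) + ...].
Sum ≈ 1.7506.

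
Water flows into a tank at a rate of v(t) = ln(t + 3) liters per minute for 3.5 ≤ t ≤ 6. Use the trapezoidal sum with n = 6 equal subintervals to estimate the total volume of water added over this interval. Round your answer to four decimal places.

Δt = (6 − 3.5)/6 = 5/12.
v(3.5) ≈ 1.8718, v(47/12) ≈ 1.9339, v(13/3) ≈ 1.9924, v(4.75) ≈ 2.0477, v(31/6) ≈ 2.1001, v(67/12) ≈ 2.1498, v(6) ≈ 2.1972.
T_6 = (Δt/2)·[v(t_0) + 2v(t_1) + ... + 2v(t_{5}) + v(t_6)].
Sum ≈ 5.1077.

5.1077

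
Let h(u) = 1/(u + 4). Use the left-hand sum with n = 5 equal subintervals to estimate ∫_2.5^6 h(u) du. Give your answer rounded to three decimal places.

Δu = (6 − 2.5)/5 = 0.7.
Left endpoints: 2.5, 3.2, 3.9, 4.6, 5.3.
h(2.5) = 2/13, h(3.2) = 5/36, h(3.9) = 10/79, h(4.6) = 5/43, h(5.3) = 10/93.
Sum = Δu · [h(2.5) + h(3.2) + h(3.9) + h(4.6) + h(5.3)].
Sum ≈ 0.450.

0.450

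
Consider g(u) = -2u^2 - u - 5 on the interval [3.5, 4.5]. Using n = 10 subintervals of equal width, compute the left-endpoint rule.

Δu = (4.5 − 3.5)/10 = 0.1.
Left endpoints: 3.5, 3.6, 3.7, 3.8, 3.9, 4, 4.1, 4.2, 4.3, 4.4.
g(3.5) = -33, g(3.6) = -34.52, g(3.7) = -36.08, g(3.8) = -37.68, g(3.9) = -39.32, g(4) = -41, g(4.1) = -42.72, g(4.2) = -44.48, g(4.3) = -46.28, g(4.4) = -48.12.
Sum = Δu · [g(3.5) + g(3.6) + g(3.7) + ...].
Sum = -40.32.

-40.32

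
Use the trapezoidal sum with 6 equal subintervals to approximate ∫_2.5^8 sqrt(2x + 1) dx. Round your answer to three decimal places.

Δx = (8 − 2.5)/6 = 11/12.
f(2.5) ≈ 2.449, f(41/12) ≈ 2.799, f(13/3) ≈ 3.109, f(5.25) ≈ 3.391, f(37/6) ≈ 3.651, f(85/12) ≈ 3.894, f(8) ≈ 4.123.
T_6 = (Δx/2)·[f(x_0) + 2f(x_1) + ... + 2f(x_{5}) + f(x_6)].
Sum ≈ 18.454.

18.454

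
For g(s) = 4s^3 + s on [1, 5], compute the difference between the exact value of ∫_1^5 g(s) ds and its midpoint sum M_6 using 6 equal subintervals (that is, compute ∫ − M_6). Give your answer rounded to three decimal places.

5.333

Exact integral: ∫_1^5 g(s) ds = 636.
M_6 ≈ 630.66667.
Error ≈ 636 − 630.66667 ≈ 5.333.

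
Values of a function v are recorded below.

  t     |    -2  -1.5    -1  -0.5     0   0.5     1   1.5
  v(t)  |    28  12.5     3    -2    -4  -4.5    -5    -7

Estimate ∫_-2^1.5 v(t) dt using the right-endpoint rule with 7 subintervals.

-3.5

Δt = 0.5.
Sum = 0.5·[12.5 + 3 + (-2) + (-4) + (-4.5) + (-5) + (-7)] = -3.5.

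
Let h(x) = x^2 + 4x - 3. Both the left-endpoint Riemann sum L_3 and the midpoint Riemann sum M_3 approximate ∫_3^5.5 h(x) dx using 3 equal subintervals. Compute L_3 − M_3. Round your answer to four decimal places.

-12.5868

L_3 ≈ 68.726852.
M_3 ≈ 81.313657.
L_3 − M_3 ≈ -12.5868.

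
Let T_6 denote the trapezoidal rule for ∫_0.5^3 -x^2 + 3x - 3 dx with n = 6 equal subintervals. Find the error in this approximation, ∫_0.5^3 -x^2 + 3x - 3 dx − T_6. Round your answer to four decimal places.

0.0723

Exact integral: ∫_0.5^3 f(x) dx ≈ -3.333333.
T_6 ≈ -3.405671.
Error ≈ -3.333333 − (-3.405671) ≈ 0.0723.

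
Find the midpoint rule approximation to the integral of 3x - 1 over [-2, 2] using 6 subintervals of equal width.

Δx = (2 − (-2))/6 = 2/3.
Midpoints: -5/3, -1, -1/3, 1/3, 1, 5/3.
f(-5/3) = -6, f(-1) = -4, f(-1/3) = -2, f(1/3) = 0, f(1) = 2, f(5/3) = 4.
Sum = Δx · [f(-5/3) + f(-1) + f(-1/3) + ...].
Sum = -4.

-4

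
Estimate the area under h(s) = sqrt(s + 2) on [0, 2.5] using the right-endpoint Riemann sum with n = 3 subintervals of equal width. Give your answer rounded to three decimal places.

Δs = (2.5 − 0)/3 = 5/6.
Right endpoints: 5/6, 5/3, 2.5.
h(5/6) ≈ 1.683, h(5/3) ≈ 1.915, h(2.5) ≈ 2.121.
Sum = Δs · [h(5/6) + h(5/3) + h(2.5)].
Sum ≈ 4.766.

4.766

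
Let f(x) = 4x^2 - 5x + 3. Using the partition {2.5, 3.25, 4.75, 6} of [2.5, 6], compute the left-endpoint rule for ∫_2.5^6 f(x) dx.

Subinterval widths: 0.75, 1.5, 1.25.
Left endpoints: 2.5, 3.25, 4.75.
f(2.5) = 15.5, f(3.25) = 29, f(4.75) = 69.5.
Sum = Σ Δx_i · f(x_i).
Sum = 142.

142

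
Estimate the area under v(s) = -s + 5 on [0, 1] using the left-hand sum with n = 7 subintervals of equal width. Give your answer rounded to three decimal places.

Δs = (1 − 0)/7 = 1/7.
Left endpoints: 0, 1/7, 2/7, 3/7, 4/7, 5/7, 6/7.
v(0) = 5, v(1/7) = 34/7, v(2/7) = 33/7, v(3/7) = 32/7, v(4/7) = 31/7, v(5/7) = 30/7, v(6/7) = 29/7.
Sum = Δs · [v(0) + v(1/7) + v(2/7) + ...].
Sum ≈ 4.571.

4.571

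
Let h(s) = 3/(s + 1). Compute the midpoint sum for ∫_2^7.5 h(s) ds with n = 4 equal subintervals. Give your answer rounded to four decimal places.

3.1022

Δs = (7.5 − 2)/4 = 1.375.
Midpoints: 2.6875, 4.0625, 5.4375, 6.8125.
h(2.6875) = 48/59, h(4.0625) = 16/27, h(5.4375) = 48/103, h(6.8125) = 0.384.
Sum = Δs · [h(2.6875) + h(4.0625) + h(5.4375) + h(6.8125)].
Sum ≈ 3.1022.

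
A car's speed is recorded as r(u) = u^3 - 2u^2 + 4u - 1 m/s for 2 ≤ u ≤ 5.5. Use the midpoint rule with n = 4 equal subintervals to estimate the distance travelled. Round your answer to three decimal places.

166.117

Δu = (5.5 − 2)/4 = 0.875.
Midpoints: 2.4375, 3.3125, 4.1875, 5.0625.
r(2.4375) = 46487/4096, r(3.3125) = 109165/4096, r(4.1875) = 221627/4096, r(5.0625) = 400337/4096.
Sum = Δu · [r(2.4375) + r(3.3125) + r(4.1875) + r(5.0625)].
Sum ≈ 166.117.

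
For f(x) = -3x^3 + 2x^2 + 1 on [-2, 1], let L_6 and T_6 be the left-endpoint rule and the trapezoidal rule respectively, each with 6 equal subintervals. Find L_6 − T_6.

8.25

L_6 = 29.3125.
T_6 = 21.0625.
L_6 − T_6 = 8.25.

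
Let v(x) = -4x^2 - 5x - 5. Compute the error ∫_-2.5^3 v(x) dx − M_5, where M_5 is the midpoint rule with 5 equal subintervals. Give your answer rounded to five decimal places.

-2.21833

Exact integral: ∫_-2.5^3 v(x) dx ≈ -91.2083333.
M_5 = -88.99.
Error ≈ -91.2083333 − (-88.99) ≈ -2.21833.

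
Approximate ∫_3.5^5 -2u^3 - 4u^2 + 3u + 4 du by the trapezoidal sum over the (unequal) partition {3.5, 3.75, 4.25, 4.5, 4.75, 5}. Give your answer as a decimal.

-322.7421875

Subinterval widths: 0.25, 0.5, 0.25, 0.25, 0.25.
f(3.5) = -120.25, f(3.75) = -146.46875, f(4.25) = -209.03125, f(4.5) = -245.75, f(4.75) = -286.34375, f(5) = -331.
On each subinterval the trapezoid contributes (Δu_i/2)·[f(u_{i-1}) + f(u_i)].
Sum = -322.7421875.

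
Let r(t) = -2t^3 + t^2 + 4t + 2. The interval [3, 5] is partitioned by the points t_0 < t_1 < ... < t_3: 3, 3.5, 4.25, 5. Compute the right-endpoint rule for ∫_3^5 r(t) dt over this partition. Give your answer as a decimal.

-268.3515625

Subinterval widths: 0.5, 0.75, 0.75.
Right endpoints: 3.5, 4.25, 5.
r(3.5) = -57.5, r(4.25) = -116.46875, r(5) = -203.
Sum = Σ Δt_i · r(t_i).
Sum = -268.3515625.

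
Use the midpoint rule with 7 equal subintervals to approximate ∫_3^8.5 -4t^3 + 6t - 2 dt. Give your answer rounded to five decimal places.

Δt = (8.5 − 3)/7 = 11/14.
Midpoints: 95/28, 117/28, 139/28, 5.75, 183/28, 205/28, 227/28.
f(95/28) = -756631/5488, f(117/28) = -1474997/5488, f(139/28) = -2533131/5488, f(5.75) = -727.9375, f(183/28) = -5924255/5488, f(205/28) = -8385021/5488, f(227/28) = -11441107/5488.
Sum = Δt · [f(95/28) + f(117/28) + f(139/28) + ...].
Sum ≈ -4940.78890.

-4940.78890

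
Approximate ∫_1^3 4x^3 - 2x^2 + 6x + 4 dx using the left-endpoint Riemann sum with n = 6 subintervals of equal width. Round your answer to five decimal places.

Δx = (3 − 1)/6 = 1/3.
Left endpoints: 1, 4/3, 5/3, 2, 7/3, 8/3.
f(1) = 12, f(4/3) = 484/27, f(5/3) = 728/27, f(2) = 40, f(7/3) = 1564/27, f(8/3) = 2204/27.
Sum = Δx · [f(1) + f(4/3) + f(5/3) + ...].
Sum ≈ 78.81481.

78.81481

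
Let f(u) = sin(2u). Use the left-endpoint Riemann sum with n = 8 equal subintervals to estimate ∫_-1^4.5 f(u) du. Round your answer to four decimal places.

Δu = (4.5 − (-1))/8 = 0.6875.
Left endpoints: -1, -0.3125, 0.375, 1.0625, 1.75, 2.4375, 3.125, 3.8125.
f(-1) ≈ -0.9093, f(-0.3125) ≈ -0.5851, f(0.375) ≈ 0.6816, f(1.0625) ≈ 0.8503, f(1.75) ≈ -0.3508, f(2.4375) ≈ -0.9868, f(3.125) ≈ -0.0332, f(3.8125) ≈ 0.9739.
Sum = Δu · [f(-1) + f(-0.3125) + f(0.375) + ...].
Sum ≈ -0.2470.

-0.2470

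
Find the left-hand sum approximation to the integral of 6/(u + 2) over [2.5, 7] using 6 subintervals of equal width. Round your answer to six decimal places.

4.419264

Δu = (7 − 2.5)/6 = 0.75.
Left endpoints: 2.5, 3.25, 4, 4.75, 5.5, 6.25.
f(2.5) = 4/3, f(3.25) = 8/7, f(4) = 1, f(4.75) = 8/9, f(5.5) = 0.8, f(6.25) = 8/11.
Sum = Δu · [f(2.5) + f(3.25) + f(4) + ...].
Sum ≈ 4.419264.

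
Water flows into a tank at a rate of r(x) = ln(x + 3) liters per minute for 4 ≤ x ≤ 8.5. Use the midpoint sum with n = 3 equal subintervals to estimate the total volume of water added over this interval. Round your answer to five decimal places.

9.97083

Δx = (8.5 − 4)/3 = 1.5.
Midpoints: 4.75, 6.25, 7.75.
r(4.75) ≈ 2.04769, r(6.25) ≈ 2.22462, r(7.75) ≈ 2.37491.
Sum = Δx · [r(4.75) + r(6.25) + r(7.75)].
Sum ≈ 9.97083.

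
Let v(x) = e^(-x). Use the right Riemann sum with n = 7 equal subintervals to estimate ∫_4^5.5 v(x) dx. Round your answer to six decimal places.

Δx = (5.5 − 4)/7 = 3/14.
Right endpoints: 59/14, 31/7, 65/14, 34/7, 71/14, 37/7, 5.5.
v(59/14) ≈ 0.014783, v(31/7) ≈ 0.011932, v(65/14) ≈ 0.009630, v(34/7) ≈ 0.007773, v(71/14) ≈ 0.006273, v(37/7) ≈ 0.005063, v(5.5) ≈ 0.004087.
Sum = Δx · [v(59/14) + v(31/7) + v(65/14) + ...].
Sum ≈ 0.012759.

0.012759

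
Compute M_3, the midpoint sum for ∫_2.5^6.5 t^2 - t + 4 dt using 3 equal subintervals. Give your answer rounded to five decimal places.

Δt = (6.5 − 2.5)/3 = 4/3.
Midpoints: 19/6, 4.5, 35/6.
f(19/6) = 391/36, f(4.5) = 19.75, f(35/6) = 1159/36.
Sum = Δt · [f(19/6) + f(4.5) + f(35/6)].
Sum ≈ 83.74074.

83.74074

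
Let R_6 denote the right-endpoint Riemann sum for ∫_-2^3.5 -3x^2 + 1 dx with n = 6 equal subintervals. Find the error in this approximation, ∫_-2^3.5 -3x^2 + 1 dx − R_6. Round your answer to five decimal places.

13.65451

Exact integral: ∫_-2^3.5 f(x) dx = -45.375.
R_6 ≈ -59.0295139.
Error ≈ -45.375 − (-59.0295139) ≈ 13.65451.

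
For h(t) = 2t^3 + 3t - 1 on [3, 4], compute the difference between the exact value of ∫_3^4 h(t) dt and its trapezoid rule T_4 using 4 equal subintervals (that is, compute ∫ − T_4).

-0.21875

Exact integral: ∫_3^4 h(t) dt = 97.
T_4 = 97.21875.
Error = 97 − 97.21875 = -0.21875.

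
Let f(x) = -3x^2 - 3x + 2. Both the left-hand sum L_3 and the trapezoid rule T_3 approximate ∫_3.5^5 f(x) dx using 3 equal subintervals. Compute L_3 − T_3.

10.6875

L_3 = -87.75.
T_3 = -98.4375.
L_3 − T_3 = 10.6875.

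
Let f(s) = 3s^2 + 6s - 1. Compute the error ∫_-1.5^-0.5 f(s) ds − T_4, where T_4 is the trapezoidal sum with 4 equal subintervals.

Exact integral: ∫_-1.5^-0.5 f(s) ds = -3.75.
T_4 = -3.71875.
Error = -3.75 − (-3.71875) = -0.03125.

-0.03125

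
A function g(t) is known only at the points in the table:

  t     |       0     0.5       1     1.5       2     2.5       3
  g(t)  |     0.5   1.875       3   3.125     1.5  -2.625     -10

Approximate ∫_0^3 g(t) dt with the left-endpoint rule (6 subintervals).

Δt = 0.5.
Sum = 0.5·[0.5 + 1.875 + 3 + 3.125 + 1.5 + (-2.625)] = 3.6875.

3.6875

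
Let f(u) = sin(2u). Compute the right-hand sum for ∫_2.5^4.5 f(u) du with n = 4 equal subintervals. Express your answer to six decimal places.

Δu = (4.5 − 2.5)/4 = 0.5.
Right endpoints: 3, 3.5, 4, 4.5.
f(3) ≈ -0.279415, f(3.5) ≈ 0.656987, f(4) ≈ 0.989358, f(4.5) ≈ 0.412118.
Sum = Δu · [f(3) + f(3.5) + f(4) + f(4.5)].
Sum ≈ 0.889524.

0.889524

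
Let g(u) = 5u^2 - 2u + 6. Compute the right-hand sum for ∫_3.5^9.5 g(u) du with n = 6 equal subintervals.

1509.5

Δu = (9.5 − 3.5)/6 = 1.
Right endpoints: 4.5, 5.5, 6.5, 7.5, 8.5, 9.5.
g(4.5) = 98.25, g(5.5) = 146.25, g(6.5) = 204.25, g(7.5) = 272.25, g(8.5) = 350.25, g(9.5) = 438.25.
Sum = Δu · [g(4.5) + g(5.5) + g(6.5) + ...].
Sum = 1509.5.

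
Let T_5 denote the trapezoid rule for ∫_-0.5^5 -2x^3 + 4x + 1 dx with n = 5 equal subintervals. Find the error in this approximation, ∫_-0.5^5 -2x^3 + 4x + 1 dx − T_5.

Exact integral: ∫_-0.5^5 f(x) dx = -257.46875.
T_5 = -272.4425.
Error = -257.46875 − (-272.4425) = 14.97375.

14.97375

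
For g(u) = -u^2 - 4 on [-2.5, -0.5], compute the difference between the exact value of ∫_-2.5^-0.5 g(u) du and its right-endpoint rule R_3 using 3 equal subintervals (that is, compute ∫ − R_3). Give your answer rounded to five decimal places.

-1.85185

Exact integral: ∫_-2.5^-0.5 g(u) du ≈ -13.1666667.
R_3 ≈ -11.3148148.
Error ≈ -13.1666667 − (-11.3148148) ≈ -1.85185.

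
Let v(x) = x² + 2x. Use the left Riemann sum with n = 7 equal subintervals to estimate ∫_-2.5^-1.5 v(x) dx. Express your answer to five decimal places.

0.22959

Δx = (-1.5 − (-2.5))/7 = 1/7.
Left endpoints: -2.5, -33/14, -31/14, -29/14, -27/14, -25/14, -23/14.
v(-2.5) = 1.25, v(-33/14) = 165/196, v(-31/14) = 93/196, v(-29/14) = 29/196, v(-27/14) = -27/196, v(-25/14) = -75/196, v(-23/14) = -115/196.
Sum = Δx · [v(-2.5) + v(-33/14) + v(-31/14) + ...].
Sum ≈ 0.22959.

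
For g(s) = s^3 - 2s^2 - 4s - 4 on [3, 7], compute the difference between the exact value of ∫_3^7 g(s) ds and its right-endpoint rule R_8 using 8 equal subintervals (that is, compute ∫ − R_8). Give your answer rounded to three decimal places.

-57.167

Exact integral: ∫_3^7 g(s) ds ≈ 273.33333.
R_8 = 330.5.
Error ≈ 273.33333 − 330.5 ≈ -57.167.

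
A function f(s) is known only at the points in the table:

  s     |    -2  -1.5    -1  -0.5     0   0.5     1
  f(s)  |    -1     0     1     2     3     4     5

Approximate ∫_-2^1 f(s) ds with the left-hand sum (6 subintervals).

4.5

Δs = 0.5.
Sum = 0.5·[(-1) + 0 + 1 + 2 + 3 + 4] = 4.5.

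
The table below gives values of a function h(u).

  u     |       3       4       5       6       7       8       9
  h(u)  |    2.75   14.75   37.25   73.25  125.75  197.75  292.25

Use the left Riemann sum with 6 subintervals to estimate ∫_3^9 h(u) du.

451.5

Δu = 1.
Sum = 1·[2.75 + 14.75 + 37.25 + 73.25 + 125.75 + 197.75] = 451.5.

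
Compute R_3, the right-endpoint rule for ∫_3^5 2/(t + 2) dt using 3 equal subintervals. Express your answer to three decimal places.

0.636

Δt = (5 − 3)/3 = 2/3.
Right endpoints: 11/3, 13/3, 5.
f(11/3) = 6/17, f(13/3) = 6/19, f(5) = 2/7.
Sum = Δt · [f(11/3) + f(13/3) + f(5)].
Sum ≈ 0.636.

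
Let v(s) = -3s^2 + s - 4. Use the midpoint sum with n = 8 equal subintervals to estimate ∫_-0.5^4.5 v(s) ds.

Δs = (4.5 − (-0.5))/8 = 0.625.
Midpoints: -0.1875, 0.4375, 1.0625, 1.6875, 2.3125, 2.9375, 3.5625, 4.1875.
v(-0.1875) = -4.29296875, v(0.4375) = -4.13671875, v(1.0625) = -6.32421875, v(1.6875) = -10.85546875, v(2.3125) = -17.73046875, v(2.9375) = -26.94921875, v(3.5625) = -38.51171875, v(4.1875) = -52.41796875.
Sum = Δs · [v(-0.1875) + v(0.4375) + v(1.0625) + ...].
Sum = -100.76171875.

-100.76171875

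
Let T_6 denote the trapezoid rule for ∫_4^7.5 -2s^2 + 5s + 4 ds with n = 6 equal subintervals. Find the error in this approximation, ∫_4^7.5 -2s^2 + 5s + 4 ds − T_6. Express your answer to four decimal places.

0.3970

Exact integral: ∫_4^7.5 f(s) ds ≈ -123.958333.
T_6 ≈ -124.355324.
Error ≈ -123.958333 − (-124.355324) ≈ 0.3970.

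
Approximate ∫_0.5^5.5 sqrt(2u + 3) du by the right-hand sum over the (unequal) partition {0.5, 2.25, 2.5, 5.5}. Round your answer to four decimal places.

Subinterval widths: 1.75, 0.25, 3.
Right endpoints: 2.25, 2.5, 5.5.
f(2.25) ≈ 2.7386, f(2.5) ≈ 2.8284, f(5.5) ≈ 3.7417.
Sum = Σ Δu_i · f(u_i).
Sum ≈ 16.7247.

16.7247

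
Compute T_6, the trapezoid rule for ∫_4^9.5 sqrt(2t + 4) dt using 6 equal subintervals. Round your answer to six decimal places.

22.906027

Δt = (9.5 − 4)/6 = 11/12.
f(4) ≈ 3.464102, f(59/12) ≈ 3.719319, f(35/6) ≈ 3.958114, f(6.75) ≈ 4.183300, f(23/3) ≈ 4.396969, f(103/12) ≈ 4.600725, f(9.5) ≈ 4.795832.
T_6 = (Δt/2)·[f(t_0) + 2f(t_1) + ... + 2f(t_{5}) + f(t_6)].
Sum ≈ 22.906027.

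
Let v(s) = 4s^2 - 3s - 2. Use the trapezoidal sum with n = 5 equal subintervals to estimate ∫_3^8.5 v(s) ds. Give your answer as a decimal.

681.395

Δs = (8.5 − 3)/5 = 1.1.
v(3) = 25, v(4.1) = 52.94, v(5.2) = 90.56, v(6.3) = 137.86, v(7.4) = 194.84, v(8.5) = 261.5.
T_5 = (Δs/2)·[v(s_0) + 2v(s_1) + ... + 2v(s_{4}) + v(s_5)].
Sum = 681.395.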